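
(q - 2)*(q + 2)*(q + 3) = q^3 + 3*q^2 - 4*q - 12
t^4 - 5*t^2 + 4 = (t - 2)*(t - 1)*(t + 1)*(t + 2)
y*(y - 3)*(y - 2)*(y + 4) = y^4 - y^3 - 14*y^2 + 24*y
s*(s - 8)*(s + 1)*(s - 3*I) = s^4 - 7*s^3 - 3*I*s^3 - 8*s^2 + 21*I*s^2 + 24*I*s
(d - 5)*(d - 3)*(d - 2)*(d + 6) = d^4 - 4*d^3 - 29*d^2 + 156*d - 180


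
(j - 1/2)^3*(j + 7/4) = j^4 + j^3/4 - 15*j^2/8 + 19*j/16 - 7/32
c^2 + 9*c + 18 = (c + 3)*(c + 6)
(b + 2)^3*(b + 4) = b^4 + 10*b^3 + 36*b^2 + 56*b + 32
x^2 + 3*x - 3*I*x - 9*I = (x + 3)*(x - 3*I)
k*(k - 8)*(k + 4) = k^3 - 4*k^2 - 32*k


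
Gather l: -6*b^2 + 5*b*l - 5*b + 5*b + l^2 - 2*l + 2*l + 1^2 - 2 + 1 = -6*b^2 + 5*b*l + l^2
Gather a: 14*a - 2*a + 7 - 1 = 12*a + 6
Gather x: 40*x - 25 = 40*x - 25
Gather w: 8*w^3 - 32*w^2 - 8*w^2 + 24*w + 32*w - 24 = 8*w^3 - 40*w^2 + 56*w - 24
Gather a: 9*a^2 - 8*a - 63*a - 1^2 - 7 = 9*a^2 - 71*a - 8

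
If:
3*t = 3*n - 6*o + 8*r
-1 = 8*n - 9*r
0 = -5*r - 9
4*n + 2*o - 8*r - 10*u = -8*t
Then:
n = -43/20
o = -5*u/7 - 249/70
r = -9/5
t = 10*u/7 + 23/140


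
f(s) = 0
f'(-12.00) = 0.00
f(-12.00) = 0.00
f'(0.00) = 0.00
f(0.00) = 0.00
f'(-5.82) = 0.00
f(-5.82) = 0.00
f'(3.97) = 0.00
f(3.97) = 0.00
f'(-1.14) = 0.00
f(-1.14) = 0.00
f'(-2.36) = 0.00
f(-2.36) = 0.00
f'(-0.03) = 0.00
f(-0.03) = 0.00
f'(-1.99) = 0.00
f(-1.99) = 0.00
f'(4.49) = 0.00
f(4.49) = 0.00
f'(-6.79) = 0.00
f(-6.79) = 0.00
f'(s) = 0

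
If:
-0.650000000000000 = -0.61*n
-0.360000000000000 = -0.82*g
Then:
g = 0.44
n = 1.07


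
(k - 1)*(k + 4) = k^2 + 3*k - 4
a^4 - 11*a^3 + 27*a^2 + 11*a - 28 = (a - 7)*(a - 4)*(a - 1)*(a + 1)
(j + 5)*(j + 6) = j^2 + 11*j + 30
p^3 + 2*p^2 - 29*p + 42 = (p - 3)*(p - 2)*(p + 7)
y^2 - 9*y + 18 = (y - 6)*(y - 3)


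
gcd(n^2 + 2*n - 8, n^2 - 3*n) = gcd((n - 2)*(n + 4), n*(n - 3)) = 1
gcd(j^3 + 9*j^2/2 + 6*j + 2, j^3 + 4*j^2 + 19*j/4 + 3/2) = j^2 + 5*j/2 + 1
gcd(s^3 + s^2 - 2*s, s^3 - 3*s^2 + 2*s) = s^2 - s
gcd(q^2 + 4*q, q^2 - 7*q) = q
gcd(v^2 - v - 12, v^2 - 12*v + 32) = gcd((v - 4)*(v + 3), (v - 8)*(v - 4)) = v - 4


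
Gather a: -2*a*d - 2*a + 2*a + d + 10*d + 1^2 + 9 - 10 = -2*a*d + 11*d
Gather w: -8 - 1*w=-w - 8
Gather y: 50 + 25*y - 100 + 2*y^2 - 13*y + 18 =2*y^2 + 12*y - 32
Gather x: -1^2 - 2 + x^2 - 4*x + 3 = x^2 - 4*x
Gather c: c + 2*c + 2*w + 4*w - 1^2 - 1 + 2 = 3*c + 6*w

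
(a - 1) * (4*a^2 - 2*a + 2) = 4*a^3 - 6*a^2 + 4*a - 2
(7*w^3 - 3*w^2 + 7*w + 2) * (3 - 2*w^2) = -14*w^5 + 6*w^4 + 7*w^3 - 13*w^2 + 21*w + 6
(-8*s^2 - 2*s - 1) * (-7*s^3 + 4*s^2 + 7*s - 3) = 56*s^5 - 18*s^4 - 57*s^3 + 6*s^2 - s + 3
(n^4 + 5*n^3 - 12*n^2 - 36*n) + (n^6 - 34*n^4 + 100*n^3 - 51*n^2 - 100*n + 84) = n^6 - 33*n^4 + 105*n^3 - 63*n^2 - 136*n + 84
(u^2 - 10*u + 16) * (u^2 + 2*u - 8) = u^4 - 8*u^3 - 12*u^2 + 112*u - 128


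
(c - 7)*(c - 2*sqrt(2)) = c^2 - 7*c - 2*sqrt(2)*c + 14*sqrt(2)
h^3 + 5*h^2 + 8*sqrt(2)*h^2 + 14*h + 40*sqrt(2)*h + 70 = (h + 5)*(h + sqrt(2))*(h + 7*sqrt(2))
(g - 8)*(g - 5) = g^2 - 13*g + 40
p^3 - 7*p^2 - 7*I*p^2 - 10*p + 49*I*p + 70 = (p - 7)*(p - 5*I)*(p - 2*I)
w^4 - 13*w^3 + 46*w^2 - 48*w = w*(w - 8)*(w - 3)*(w - 2)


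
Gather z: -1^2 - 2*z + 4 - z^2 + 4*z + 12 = -z^2 + 2*z + 15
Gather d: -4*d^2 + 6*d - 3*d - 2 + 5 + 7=-4*d^2 + 3*d + 10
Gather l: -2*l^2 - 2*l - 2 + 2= -2*l^2 - 2*l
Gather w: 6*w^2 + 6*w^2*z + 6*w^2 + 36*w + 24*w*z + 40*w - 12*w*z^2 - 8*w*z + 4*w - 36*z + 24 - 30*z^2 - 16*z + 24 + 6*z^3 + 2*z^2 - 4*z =w^2*(6*z + 12) + w*(-12*z^2 + 16*z + 80) + 6*z^3 - 28*z^2 - 56*z + 48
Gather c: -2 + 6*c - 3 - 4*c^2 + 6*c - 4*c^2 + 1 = -8*c^2 + 12*c - 4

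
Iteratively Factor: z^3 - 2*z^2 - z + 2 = (z - 1)*(z^2 - z - 2) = (z - 2)*(z - 1)*(z + 1)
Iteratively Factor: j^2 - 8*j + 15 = (j - 5)*(j - 3)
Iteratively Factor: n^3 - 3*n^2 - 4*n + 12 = (n - 3)*(n^2 - 4) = (n - 3)*(n - 2)*(n + 2)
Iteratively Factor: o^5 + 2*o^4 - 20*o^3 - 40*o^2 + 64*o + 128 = (o + 2)*(o^4 - 20*o^2 + 64) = (o + 2)*(o + 4)*(o^3 - 4*o^2 - 4*o + 16) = (o - 2)*(o + 2)*(o + 4)*(o^2 - 2*o - 8) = (o - 2)*(o + 2)^2*(o + 4)*(o - 4)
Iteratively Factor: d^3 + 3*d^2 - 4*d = (d - 1)*(d^2 + 4*d) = (d - 1)*(d + 4)*(d)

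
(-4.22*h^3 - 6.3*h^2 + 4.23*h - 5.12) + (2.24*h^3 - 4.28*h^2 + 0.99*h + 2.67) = -1.98*h^3 - 10.58*h^2 + 5.22*h - 2.45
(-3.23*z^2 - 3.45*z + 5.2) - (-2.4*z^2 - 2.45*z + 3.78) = -0.83*z^2 - 1.0*z + 1.42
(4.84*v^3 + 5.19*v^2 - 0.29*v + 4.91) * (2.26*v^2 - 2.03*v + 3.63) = 10.9384*v^5 + 1.9042*v^4 + 6.3781*v^3 + 30.525*v^2 - 11.02*v + 17.8233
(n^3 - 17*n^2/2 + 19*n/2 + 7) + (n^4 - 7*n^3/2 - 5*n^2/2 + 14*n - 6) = n^4 - 5*n^3/2 - 11*n^2 + 47*n/2 + 1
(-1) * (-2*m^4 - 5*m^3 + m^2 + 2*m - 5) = 2*m^4 + 5*m^3 - m^2 - 2*m + 5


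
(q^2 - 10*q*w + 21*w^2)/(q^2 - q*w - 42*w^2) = (q - 3*w)/(q + 6*w)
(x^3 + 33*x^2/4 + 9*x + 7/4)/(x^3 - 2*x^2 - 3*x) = (4*x^2 + 29*x + 7)/(4*x*(x - 3))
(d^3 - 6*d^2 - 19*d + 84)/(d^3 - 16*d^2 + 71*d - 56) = (d^2 + d - 12)/(d^2 - 9*d + 8)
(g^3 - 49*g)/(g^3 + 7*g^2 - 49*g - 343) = g/(g + 7)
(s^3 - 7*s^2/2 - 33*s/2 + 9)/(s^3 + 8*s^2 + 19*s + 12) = (s^2 - 13*s/2 + 3)/(s^2 + 5*s + 4)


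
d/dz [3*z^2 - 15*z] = 6*z - 15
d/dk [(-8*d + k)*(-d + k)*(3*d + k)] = -19*d^2 - 12*d*k + 3*k^2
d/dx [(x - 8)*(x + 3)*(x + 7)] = 3*x^2 + 4*x - 59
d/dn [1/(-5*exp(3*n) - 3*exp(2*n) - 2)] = (15*exp(n) + 6)*exp(2*n)/(5*exp(3*n) + 3*exp(2*n) + 2)^2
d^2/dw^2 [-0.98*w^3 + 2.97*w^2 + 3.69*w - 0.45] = 5.94 - 5.88*w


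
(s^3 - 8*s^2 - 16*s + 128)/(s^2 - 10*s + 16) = (s^2 - 16)/(s - 2)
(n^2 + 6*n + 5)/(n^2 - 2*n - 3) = (n + 5)/(n - 3)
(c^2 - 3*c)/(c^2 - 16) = c*(c - 3)/(c^2 - 16)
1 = 1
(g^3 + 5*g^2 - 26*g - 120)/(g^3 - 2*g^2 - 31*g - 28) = (g^2 + g - 30)/(g^2 - 6*g - 7)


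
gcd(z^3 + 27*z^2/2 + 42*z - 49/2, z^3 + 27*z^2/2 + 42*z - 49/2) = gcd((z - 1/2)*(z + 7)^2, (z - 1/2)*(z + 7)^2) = z^3 + 27*z^2/2 + 42*z - 49/2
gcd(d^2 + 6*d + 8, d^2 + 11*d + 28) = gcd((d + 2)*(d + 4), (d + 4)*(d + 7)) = d + 4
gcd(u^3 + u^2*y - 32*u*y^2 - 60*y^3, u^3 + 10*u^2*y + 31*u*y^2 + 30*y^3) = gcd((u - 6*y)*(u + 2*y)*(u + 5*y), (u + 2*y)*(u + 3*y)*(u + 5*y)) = u^2 + 7*u*y + 10*y^2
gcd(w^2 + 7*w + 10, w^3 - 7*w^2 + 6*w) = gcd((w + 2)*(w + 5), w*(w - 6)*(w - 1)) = 1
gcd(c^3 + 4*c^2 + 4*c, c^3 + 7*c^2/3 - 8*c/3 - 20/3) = c^2 + 4*c + 4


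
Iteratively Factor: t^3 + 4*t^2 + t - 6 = (t + 3)*(t^2 + t - 2) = (t + 2)*(t + 3)*(t - 1)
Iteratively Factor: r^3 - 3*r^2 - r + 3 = (r - 3)*(r^2 - 1) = (r - 3)*(r - 1)*(r + 1)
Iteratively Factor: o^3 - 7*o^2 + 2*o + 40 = (o - 5)*(o^2 - 2*o - 8) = (o - 5)*(o + 2)*(o - 4)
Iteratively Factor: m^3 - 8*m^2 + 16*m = (m - 4)*(m^2 - 4*m) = m*(m - 4)*(m - 4)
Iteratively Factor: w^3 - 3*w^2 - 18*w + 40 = (w - 2)*(w^2 - w - 20) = (w - 5)*(w - 2)*(w + 4)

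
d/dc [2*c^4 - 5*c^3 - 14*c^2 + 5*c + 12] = 8*c^3 - 15*c^2 - 28*c + 5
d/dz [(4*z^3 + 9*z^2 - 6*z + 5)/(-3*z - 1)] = 3*(-8*z^3 - 13*z^2 - 6*z + 7)/(9*z^2 + 6*z + 1)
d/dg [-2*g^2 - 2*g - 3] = -4*g - 2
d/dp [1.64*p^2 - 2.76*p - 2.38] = 3.28*p - 2.76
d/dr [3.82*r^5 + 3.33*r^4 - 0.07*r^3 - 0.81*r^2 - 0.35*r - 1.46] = 19.1*r^4 + 13.32*r^3 - 0.21*r^2 - 1.62*r - 0.35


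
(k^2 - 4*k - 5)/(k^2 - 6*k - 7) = (k - 5)/(k - 7)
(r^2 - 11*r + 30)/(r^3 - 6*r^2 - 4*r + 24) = (r - 5)/(r^2 - 4)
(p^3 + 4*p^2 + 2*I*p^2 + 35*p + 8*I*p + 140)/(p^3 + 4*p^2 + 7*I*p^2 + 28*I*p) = (p - 5*I)/p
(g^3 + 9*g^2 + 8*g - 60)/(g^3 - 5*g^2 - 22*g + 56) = (g^2 + 11*g + 30)/(g^2 - 3*g - 28)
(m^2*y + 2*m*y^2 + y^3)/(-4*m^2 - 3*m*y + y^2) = y*(m + y)/(-4*m + y)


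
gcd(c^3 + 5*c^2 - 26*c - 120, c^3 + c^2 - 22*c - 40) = c^2 - c - 20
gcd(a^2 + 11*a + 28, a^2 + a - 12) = a + 4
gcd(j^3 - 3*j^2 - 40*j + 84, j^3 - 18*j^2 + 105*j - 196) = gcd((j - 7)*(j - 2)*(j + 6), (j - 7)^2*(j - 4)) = j - 7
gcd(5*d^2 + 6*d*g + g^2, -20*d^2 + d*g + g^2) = 5*d + g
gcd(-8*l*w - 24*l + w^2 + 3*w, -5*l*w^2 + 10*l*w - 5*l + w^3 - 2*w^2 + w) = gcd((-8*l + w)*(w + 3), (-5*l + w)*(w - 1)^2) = 1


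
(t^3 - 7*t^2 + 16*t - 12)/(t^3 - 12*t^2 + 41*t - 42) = (t - 2)/(t - 7)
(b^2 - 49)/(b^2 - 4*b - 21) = (b + 7)/(b + 3)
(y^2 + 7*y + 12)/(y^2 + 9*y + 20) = (y + 3)/(y + 5)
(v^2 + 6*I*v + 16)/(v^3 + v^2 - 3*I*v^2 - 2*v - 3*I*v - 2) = (v + 8*I)/(v^2 + v*(1 - I) - I)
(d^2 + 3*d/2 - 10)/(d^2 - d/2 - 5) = (d + 4)/(d + 2)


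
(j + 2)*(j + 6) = j^2 + 8*j + 12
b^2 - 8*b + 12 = (b - 6)*(b - 2)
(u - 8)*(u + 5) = u^2 - 3*u - 40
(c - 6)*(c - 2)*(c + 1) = c^3 - 7*c^2 + 4*c + 12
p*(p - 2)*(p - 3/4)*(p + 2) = p^4 - 3*p^3/4 - 4*p^2 + 3*p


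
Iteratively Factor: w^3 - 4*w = (w + 2)*(w^2 - 2*w) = (w - 2)*(w + 2)*(w)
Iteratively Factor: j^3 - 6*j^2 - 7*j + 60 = (j + 3)*(j^2 - 9*j + 20) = (j - 4)*(j + 3)*(j - 5)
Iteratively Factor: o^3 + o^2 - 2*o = (o - 1)*(o^2 + 2*o) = (o - 1)*(o + 2)*(o)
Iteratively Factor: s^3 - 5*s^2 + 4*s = (s - 1)*(s^2 - 4*s) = s*(s - 1)*(s - 4)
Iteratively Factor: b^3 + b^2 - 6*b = (b - 2)*(b^2 + 3*b) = (b - 2)*(b + 3)*(b)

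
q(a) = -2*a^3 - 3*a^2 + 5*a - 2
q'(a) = -6*a^2 - 6*a + 5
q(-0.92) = -7.58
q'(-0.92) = 5.44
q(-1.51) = -9.50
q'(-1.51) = 0.38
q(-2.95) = 8.49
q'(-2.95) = -29.52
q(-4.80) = 126.06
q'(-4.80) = -104.44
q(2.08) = -22.58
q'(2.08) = -33.44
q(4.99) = -300.25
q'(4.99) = -174.34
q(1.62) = -10.28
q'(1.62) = -20.47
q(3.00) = -68.00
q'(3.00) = -67.00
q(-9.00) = 1168.00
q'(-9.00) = -427.00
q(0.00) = -2.00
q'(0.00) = 5.00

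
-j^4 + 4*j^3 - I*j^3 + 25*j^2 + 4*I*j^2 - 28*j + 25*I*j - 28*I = (j - 7)*(j + 4)*(-I*j + 1)*(-I*j + I)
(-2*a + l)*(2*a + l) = -4*a^2 + l^2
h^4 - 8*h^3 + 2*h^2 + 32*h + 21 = (h - 7)*(h - 3)*(h + 1)^2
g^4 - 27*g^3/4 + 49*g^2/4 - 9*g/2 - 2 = (g - 4)*(g - 2)*(g - 1)*(g + 1/4)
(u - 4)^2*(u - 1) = u^3 - 9*u^2 + 24*u - 16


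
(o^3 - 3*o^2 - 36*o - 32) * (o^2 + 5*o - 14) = o^5 + 2*o^4 - 65*o^3 - 170*o^2 + 344*o + 448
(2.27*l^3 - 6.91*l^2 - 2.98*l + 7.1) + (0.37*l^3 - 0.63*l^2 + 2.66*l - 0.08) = 2.64*l^3 - 7.54*l^2 - 0.32*l + 7.02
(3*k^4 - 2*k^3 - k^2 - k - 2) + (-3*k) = 3*k^4 - 2*k^3 - k^2 - 4*k - 2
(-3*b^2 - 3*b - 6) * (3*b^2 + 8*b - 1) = -9*b^4 - 33*b^3 - 39*b^2 - 45*b + 6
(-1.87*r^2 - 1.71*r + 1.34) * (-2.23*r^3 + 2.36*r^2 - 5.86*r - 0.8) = 4.1701*r^5 - 0.5999*r^4 + 3.9344*r^3 + 14.679*r^2 - 6.4844*r - 1.072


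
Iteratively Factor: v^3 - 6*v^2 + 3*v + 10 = (v - 5)*(v^2 - v - 2) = (v - 5)*(v - 2)*(v + 1)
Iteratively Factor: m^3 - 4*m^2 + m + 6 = (m - 3)*(m^2 - m - 2) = (m - 3)*(m - 2)*(m + 1)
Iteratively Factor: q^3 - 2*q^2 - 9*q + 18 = (q - 2)*(q^2 - 9) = (q - 2)*(q + 3)*(q - 3)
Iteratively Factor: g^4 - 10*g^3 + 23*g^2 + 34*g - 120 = (g - 5)*(g^3 - 5*g^2 - 2*g + 24) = (g - 5)*(g - 3)*(g^2 - 2*g - 8) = (g - 5)*(g - 4)*(g - 3)*(g + 2)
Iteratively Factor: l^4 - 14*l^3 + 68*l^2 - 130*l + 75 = (l - 1)*(l^3 - 13*l^2 + 55*l - 75) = (l - 3)*(l - 1)*(l^2 - 10*l + 25) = (l - 5)*(l - 3)*(l - 1)*(l - 5)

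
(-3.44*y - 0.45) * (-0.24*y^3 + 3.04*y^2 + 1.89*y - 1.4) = 0.8256*y^4 - 10.3496*y^3 - 7.8696*y^2 + 3.9655*y + 0.63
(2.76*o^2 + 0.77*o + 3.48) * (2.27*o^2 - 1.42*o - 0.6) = 6.2652*o^4 - 2.1713*o^3 + 5.1502*o^2 - 5.4036*o - 2.088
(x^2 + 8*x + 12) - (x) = x^2 + 7*x + 12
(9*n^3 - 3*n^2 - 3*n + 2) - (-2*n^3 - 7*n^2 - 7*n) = 11*n^3 + 4*n^2 + 4*n + 2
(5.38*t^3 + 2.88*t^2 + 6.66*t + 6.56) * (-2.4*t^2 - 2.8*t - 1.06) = -12.912*t^5 - 21.976*t^4 - 29.7508*t^3 - 37.4448*t^2 - 25.4276*t - 6.9536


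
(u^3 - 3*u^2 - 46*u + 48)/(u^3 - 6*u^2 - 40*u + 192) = (u - 1)/(u - 4)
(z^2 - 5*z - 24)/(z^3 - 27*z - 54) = (z - 8)/(z^2 - 3*z - 18)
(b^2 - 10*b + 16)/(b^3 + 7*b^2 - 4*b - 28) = (b - 8)/(b^2 + 9*b + 14)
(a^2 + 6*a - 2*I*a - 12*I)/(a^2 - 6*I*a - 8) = (a + 6)/(a - 4*I)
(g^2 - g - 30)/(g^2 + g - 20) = (g - 6)/(g - 4)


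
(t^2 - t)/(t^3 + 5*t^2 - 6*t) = 1/(t + 6)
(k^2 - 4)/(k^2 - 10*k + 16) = (k + 2)/(k - 8)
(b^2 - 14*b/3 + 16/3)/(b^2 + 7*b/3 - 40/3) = (b - 2)/(b + 5)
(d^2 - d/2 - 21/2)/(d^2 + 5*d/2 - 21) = (d + 3)/(d + 6)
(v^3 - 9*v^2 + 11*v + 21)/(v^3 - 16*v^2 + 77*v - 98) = (v^2 - 2*v - 3)/(v^2 - 9*v + 14)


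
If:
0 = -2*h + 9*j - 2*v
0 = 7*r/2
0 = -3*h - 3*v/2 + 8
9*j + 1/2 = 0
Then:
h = 67/12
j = -1/18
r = 0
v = -35/6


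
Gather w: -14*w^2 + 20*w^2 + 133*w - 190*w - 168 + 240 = 6*w^2 - 57*w + 72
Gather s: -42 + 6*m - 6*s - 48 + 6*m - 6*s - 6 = 12*m - 12*s - 96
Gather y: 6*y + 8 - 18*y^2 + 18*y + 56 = -18*y^2 + 24*y + 64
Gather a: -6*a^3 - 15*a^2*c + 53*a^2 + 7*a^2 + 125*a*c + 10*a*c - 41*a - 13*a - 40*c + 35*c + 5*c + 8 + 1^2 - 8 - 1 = -6*a^3 + a^2*(60 - 15*c) + a*(135*c - 54)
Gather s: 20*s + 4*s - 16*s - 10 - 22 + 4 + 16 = 8*s - 12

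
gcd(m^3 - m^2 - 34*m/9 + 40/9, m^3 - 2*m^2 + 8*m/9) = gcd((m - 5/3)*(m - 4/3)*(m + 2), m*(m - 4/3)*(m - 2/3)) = m - 4/3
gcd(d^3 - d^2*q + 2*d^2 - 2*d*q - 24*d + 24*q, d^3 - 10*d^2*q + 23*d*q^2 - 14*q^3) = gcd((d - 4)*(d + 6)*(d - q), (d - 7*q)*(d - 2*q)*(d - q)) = -d + q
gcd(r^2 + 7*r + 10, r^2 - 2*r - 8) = r + 2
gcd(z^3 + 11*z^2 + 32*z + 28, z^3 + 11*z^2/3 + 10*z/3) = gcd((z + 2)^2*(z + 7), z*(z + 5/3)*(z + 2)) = z + 2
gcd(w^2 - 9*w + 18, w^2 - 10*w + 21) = w - 3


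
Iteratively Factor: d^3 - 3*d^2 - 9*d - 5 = (d + 1)*(d^2 - 4*d - 5) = (d + 1)^2*(d - 5)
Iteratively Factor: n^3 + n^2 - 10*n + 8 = (n + 4)*(n^2 - 3*n + 2) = (n - 1)*(n + 4)*(n - 2)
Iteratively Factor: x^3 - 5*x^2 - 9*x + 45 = (x + 3)*(x^2 - 8*x + 15) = (x - 5)*(x + 3)*(x - 3)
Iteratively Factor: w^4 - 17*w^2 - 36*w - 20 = (w - 5)*(w^3 + 5*w^2 + 8*w + 4) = (w - 5)*(w + 2)*(w^2 + 3*w + 2) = (w - 5)*(w + 1)*(w + 2)*(w + 2)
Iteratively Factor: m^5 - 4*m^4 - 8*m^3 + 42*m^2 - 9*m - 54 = (m - 2)*(m^4 - 2*m^3 - 12*m^2 + 18*m + 27) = (m - 2)*(m + 1)*(m^3 - 3*m^2 - 9*m + 27) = (m - 3)*(m - 2)*(m + 1)*(m^2 - 9) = (m - 3)^2*(m - 2)*(m + 1)*(m + 3)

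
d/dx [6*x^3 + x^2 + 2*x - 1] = 18*x^2 + 2*x + 2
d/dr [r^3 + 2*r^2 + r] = 3*r^2 + 4*r + 1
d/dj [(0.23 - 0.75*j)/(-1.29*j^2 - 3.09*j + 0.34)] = (-0.9675*j^2 + 0.5934*j + 0.4557)/(1.6641*j^4 + 7.9722*j^3 + 8.6709*j^2 - 2.1012*j + 0.1156)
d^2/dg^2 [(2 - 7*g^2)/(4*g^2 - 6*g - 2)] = 3*(-14*g^3 - 6*g^2 - 12*g + 5)/(8*g^6 - 36*g^5 + 42*g^4 + 9*g^3 - 21*g^2 - 9*g - 1)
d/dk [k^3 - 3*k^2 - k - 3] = 3*k^2 - 6*k - 1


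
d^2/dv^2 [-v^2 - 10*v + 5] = -2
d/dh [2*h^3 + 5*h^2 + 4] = 2*h*(3*h + 5)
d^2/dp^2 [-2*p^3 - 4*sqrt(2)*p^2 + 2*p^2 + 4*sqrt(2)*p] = -12*p - 8*sqrt(2) + 4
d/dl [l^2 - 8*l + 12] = 2*l - 8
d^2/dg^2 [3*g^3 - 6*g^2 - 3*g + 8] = 18*g - 12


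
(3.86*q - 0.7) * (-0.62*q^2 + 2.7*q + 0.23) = -2.3932*q^3 + 10.856*q^2 - 1.0022*q - 0.161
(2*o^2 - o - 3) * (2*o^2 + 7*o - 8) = 4*o^4 + 12*o^3 - 29*o^2 - 13*o + 24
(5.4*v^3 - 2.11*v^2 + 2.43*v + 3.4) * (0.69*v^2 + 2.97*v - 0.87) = 3.726*v^5 + 14.5821*v^4 - 9.288*v^3 + 11.3988*v^2 + 7.9839*v - 2.958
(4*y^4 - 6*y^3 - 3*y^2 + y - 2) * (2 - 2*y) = -8*y^5 + 20*y^4 - 6*y^3 - 8*y^2 + 6*y - 4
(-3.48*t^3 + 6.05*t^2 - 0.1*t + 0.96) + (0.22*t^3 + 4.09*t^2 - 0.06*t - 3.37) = -3.26*t^3 + 10.14*t^2 - 0.16*t - 2.41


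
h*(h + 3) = h^2 + 3*h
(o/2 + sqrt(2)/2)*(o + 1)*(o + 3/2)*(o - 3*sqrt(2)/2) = o^4/2 - sqrt(2)*o^3/4 + 5*o^3/4 - 5*sqrt(2)*o^2/8 - 3*o^2/4 - 15*o/4 - 3*sqrt(2)*o/8 - 9/4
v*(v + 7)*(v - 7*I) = v^3 + 7*v^2 - 7*I*v^2 - 49*I*v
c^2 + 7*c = c*(c + 7)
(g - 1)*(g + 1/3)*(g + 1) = g^3 + g^2/3 - g - 1/3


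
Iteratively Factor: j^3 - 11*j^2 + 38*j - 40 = (j - 4)*(j^2 - 7*j + 10) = (j - 4)*(j - 2)*(j - 5)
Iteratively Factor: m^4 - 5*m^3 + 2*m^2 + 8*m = (m)*(m^3 - 5*m^2 + 2*m + 8) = m*(m - 2)*(m^2 - 3*m - 4) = m*(m - 2)*(m + 1)*(m - 4)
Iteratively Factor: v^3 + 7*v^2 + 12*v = (v + 3)*(v^2 + 4*v) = (v + 3)*(v + 4)*(v)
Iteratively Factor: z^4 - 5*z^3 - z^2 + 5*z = (z - 5)*(z^3 - z) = (z - 5)*(z + 1)*(z^2 - z) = (z - 5)*(z - 1)*(z + 1)*(z)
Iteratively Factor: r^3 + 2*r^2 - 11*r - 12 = (r + 4)*(r^2 - 2*r - 3) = (r + 1)*(r + 4)*(r - 3)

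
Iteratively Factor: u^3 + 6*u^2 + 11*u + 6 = (u + 3)*(u^2 + 3*u + 2) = (u + 1)*(u + 3)*(u + 2)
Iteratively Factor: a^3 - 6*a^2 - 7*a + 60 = (a - 5)*(a^2 - a - 12) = (a - 5)*(a - 4)*(a + 3)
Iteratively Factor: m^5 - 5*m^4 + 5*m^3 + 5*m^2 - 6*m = (m - 3)*(m^4 - 2*m^3 - m^2 + 2*m) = (m - 3)*(m + 1)*(m^3 - 3*m^2 + 2*m) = m*(m - 3)*(m + 1)*(m^2 - 3*m + 2) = m*(m - 3)*(m - 2)*(m + 1)*(m - 1)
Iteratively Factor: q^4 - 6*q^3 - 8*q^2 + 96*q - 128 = (q - 4)*(q^3 - 2*q^2 - 16*q + 32) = (q - 4)^2*(q^2 + 2*q - 8) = (q - 4)^2*(q + 4)*(q - 2)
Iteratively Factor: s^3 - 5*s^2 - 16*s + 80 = (s - 5)*(s^2 - 16) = (s - 5)*(s + 4)*(s - 4)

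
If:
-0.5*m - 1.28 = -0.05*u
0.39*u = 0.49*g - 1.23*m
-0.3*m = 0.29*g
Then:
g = 1.83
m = -1.77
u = 7.89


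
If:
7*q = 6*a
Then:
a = 7*q/6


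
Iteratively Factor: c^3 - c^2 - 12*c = (c - 4)*(c^2 + 3*c) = (c - 4)*(c + 3)*(c)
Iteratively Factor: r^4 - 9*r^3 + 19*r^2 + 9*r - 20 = (r - 1)*(r^3 - 8*r^2 + 11*r + 20) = (r - 1)*(r + 1)*(r^2 - 9*r + 20) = (r - 4)*(r - 1)*(r + 1)*(r - 5)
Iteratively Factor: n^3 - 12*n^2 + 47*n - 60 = (n - 4)*(n^2 - 8*n + 15) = (n - 5)*(n - 4)*(n - 3)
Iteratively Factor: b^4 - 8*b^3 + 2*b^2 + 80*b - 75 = (b - 5)*(b^3 - 3*b^2 - 13*b + 15) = (b - 5)^2*(b^2 + 2*b - 3) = (b - 5)^2*(b - 1)*(b + 3)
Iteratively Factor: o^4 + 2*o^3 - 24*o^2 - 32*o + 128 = (o - 4)*(o^3 + 6*o^2 - 32) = (o - 4)*(o - 2)*(o^2 + 8*o + 16) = (o - 4)*(o - 2)*(o + 4)*(o + 4)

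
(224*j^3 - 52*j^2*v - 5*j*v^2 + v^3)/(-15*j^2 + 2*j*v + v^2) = (224*j^3 - 52*j^2*v - 5*j*v^2 + v^3)/(-15*j^2 + 2*j*v + v^2)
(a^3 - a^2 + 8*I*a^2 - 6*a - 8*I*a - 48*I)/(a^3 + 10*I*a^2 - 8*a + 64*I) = (a^2 - a - 6)/(a^2 + 2*I*a + 8)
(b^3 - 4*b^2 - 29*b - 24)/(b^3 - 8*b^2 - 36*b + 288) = (b^2 + 4*b + 3)/(b^2 - 36)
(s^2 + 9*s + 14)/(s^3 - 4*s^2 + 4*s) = (s^2 + 9*s + 14)/(s*(s^2 - 4*s + 4))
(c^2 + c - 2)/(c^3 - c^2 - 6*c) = (c - 1)/(c*(c - 3))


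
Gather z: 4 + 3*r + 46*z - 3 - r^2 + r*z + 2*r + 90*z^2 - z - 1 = -r^2 + 5*r + 90*z^2 + z*(r + 45)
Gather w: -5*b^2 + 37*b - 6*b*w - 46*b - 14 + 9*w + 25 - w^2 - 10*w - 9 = -5*b^2 - 9*b - w^2 + w*(-6*b - 1) + 2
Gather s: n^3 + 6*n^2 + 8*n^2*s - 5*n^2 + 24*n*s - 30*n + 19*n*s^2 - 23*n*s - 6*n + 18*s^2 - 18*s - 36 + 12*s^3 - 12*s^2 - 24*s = n^3 + n^2 - 36*n + 12*s^3 + s^2*(19*n + 6) + s*(8*n^2 + n - 42) - 36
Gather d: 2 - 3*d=2 - 3*d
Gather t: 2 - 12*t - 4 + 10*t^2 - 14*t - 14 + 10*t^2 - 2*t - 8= 20*t^2 - 28*t - 24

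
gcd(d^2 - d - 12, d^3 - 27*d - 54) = d + 3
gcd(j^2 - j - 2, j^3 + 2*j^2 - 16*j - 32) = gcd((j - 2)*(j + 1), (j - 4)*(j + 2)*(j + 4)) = 1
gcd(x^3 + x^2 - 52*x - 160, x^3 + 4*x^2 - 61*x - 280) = x^2 - 3*x - 40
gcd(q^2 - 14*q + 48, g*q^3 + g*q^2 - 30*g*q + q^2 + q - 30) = 1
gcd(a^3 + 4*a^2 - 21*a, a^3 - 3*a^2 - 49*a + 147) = a^2 + 4*a - 21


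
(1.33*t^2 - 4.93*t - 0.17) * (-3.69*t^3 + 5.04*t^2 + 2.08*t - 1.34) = -4.9077*t^5 + 24.8949*t^4 - 21.4535*t^3 - 12.8934*t^2 + 6.2526*t + 0.2278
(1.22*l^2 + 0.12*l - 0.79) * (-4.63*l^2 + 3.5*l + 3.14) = -5.6486*l^4 + 3.7144*l^3 + 7.9085*l^2 - 2.3882*l - 2.4806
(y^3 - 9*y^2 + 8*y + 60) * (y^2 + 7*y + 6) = y^5 - 2*y^4 - 49*y^3 + 62*y^2 + 468*y + 360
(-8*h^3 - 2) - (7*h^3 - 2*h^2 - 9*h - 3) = -15*h^3 + 2*h^2 + 9*h + 1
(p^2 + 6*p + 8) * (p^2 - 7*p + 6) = p^4 - p^3 - 28*p^2 - 20*p + 48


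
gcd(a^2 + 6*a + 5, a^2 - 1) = a + 1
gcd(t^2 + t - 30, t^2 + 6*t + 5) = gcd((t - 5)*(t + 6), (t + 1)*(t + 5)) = 1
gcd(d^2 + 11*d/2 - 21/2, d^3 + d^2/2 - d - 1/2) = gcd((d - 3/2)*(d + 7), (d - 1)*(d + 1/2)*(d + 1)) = 1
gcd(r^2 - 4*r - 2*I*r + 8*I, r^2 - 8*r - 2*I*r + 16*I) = r - 2*I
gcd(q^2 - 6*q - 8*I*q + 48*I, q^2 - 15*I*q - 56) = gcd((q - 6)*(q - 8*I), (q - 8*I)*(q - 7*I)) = q - 8*I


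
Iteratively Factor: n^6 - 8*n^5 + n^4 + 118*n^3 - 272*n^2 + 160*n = (n + 4)*(n^5 - 12*n^4 + 49*n^3 - 78*n^2 + 40*n) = n*(n + 4)*(n^4 - 12*n^3 + 49*n^2 - 78*n + 40) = n*(n - 5)*(n + 4)*(n^3 - 7*n^2 + 14*n - 8) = n*(n - 5)*(n - 4)*(n + 4)*(n^2 - 3*n + 2) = n*(n - 5)*(n - 4)*(n - 1)*(n + 4)*(n - 2)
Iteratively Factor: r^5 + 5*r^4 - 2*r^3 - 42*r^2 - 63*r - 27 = (r + 3)*(r^4 + 2*r^3 - 8*r^2 - 18*r - 9) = (r + 1)*(r + 3)*(r^3 + r^2 - 9*r - 9) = (r + 1)*(r + 3)^2*(r^2 - 2*r - 3) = (r - 3)*(r + 1)*(r + 3)^2*(r + 1)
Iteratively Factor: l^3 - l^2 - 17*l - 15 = (l + 1)*(l^2 - 2*l - 15) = (l - 5)*(l + 1)*(l + 3)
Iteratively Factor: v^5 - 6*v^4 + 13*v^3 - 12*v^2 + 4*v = (v - 2)*(v^4 - 4*v^3 + 5*v^2 - 2*v) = (v - 2)*(v - 1)*(v^3 - 3*v^2 + 2*v) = (v - 2)^2*(v - 1)*(v^2 - v) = v*(v - 2)^2*(v - 1)*(v - 1)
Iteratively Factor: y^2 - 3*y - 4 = (y + 1)*(y - 4)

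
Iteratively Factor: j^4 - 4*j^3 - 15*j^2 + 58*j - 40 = (j + 4)*(j^3 - 8*j^2 + 17*j - 10) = (j - 1)*(j + 4)*(j^2 - 7*j + 10) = (j - 2)*(j - 1)*(j + 4)*(j - 5)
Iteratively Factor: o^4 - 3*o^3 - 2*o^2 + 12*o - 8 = (o + 2)*(o^3 - 5*o^2 + 8*o - 4) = (o - 2)*(o + 2)*(o^2 - 3*o + 2) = (o - 2)^2*(o + 2)*(o - 1)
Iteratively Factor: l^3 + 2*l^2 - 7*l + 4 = (l + 4)*(l^2 - 2*l + 1) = (l - 1)*(l + 4)*(l - 1)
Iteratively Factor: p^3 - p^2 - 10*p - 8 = (p - 4)*(p^2 + 3*p + 2) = (p - 4)*(p + 1)*(p + 2)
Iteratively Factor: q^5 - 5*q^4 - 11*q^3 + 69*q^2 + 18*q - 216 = (q + 2)*(q^4 - 7*q^3 + 3*q^2 + 63*q - 108) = (q + 2)*(q + 3)*(q^3 - 10*q^2 + 33*q - 36) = (q - 4)*(q + 2)*(q + 3)*(q^2 - 6*q + 9) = (q - 4)*(q - 3)*(q + 2)*(q + 3)*(q - 3)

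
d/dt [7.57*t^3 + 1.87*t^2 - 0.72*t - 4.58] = 22.71*t^2 + 3.74*t - 0.72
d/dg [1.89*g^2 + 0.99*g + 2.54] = 3.78*g + 0.99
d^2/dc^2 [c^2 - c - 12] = 2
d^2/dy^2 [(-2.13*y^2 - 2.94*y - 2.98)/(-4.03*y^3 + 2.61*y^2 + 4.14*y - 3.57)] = (69.186234*y^6 + 286.489476*y^5 + 608.455848*y^4 - 838.408626*y^3 - 565.00983*y^2 + 100.323432*y + 298.884006)/(65.450827*y^9 - 127.166247*y^8 - 119.353689*y^7 + 417.43503*y^6 - 102.690504*y^5 - 418.621041*y^4 + 314.579565*y^3 + 83.772549*y^2 - 158.291658*y + 45.499293)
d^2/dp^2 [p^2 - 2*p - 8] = 2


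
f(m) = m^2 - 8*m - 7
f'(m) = 2*m - 8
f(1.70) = -17.71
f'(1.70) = -4.60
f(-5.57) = 68.58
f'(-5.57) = -19.14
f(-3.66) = 35.68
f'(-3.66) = -15.32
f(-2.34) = 17.20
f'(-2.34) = -12.68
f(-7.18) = 101.99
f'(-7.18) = -22.36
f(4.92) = -22.15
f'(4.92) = 1.84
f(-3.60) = 34.76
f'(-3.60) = -15.20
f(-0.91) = 1.11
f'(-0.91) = -9.82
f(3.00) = -22.00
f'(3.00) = -2.00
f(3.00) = -22.00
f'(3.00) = -2.00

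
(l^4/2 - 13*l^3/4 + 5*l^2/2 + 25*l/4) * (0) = 0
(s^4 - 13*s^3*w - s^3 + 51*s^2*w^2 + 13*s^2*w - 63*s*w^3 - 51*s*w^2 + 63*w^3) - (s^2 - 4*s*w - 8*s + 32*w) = s^4 - 13*s^3*w - s^3 + 51*s^2*w^2 + 13*s^2*w - s^2 - 63*s*w^3 - 51*s*w^2 + 4*s*w + 8*s + 63*w^3 - 32*w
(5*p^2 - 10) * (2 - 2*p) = -10*p^3 + 10*p^2 + 20*p - 20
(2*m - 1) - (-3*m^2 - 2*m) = 3*m^2 + 4*m - 1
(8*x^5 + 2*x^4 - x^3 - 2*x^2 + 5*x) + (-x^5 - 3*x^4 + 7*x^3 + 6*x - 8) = 7*x^5 - x^4 + 6*x^3 - 2*x^2 + 11*x - 8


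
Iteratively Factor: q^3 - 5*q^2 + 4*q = (q)*(q^2 - 5*q + 4) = q*(q - 1)*(q - 4)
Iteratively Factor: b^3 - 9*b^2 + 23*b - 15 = (b - 1)*(b^2 - 8*b + 15) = (b - 5)*(b - 1)*(b - 3)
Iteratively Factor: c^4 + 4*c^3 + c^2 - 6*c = (c + 3)*(c^3 + c^2 - 2*c) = (c - 1)*(c + 3)*(c^2 + 2*c) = c*(c - 1)*(c + 3)*(c + 2)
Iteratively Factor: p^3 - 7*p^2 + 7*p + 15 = (p - 3)*(p^2 - 4*p - 5) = (p - 3)*(p + 1)*(p - 5)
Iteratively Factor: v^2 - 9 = (v + 3)*(v - 3)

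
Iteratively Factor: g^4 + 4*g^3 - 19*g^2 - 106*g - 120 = (g + 2)*(g^3 + 2*g^2 - 23*g - 60) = (g + 2)*(g + 3)*(g^2 - g - 20) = (g + 2)*(g + 3)*(g + 4)*(g - 5)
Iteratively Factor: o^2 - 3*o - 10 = (o - 5)*(o + 2)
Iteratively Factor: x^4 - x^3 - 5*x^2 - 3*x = (x)*(x^3 - x^2 - 5*x - 3) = x*(x - 3)*(x^2 + 2*x + 1) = x*(x - 3)*(x + 1)*(x + 1)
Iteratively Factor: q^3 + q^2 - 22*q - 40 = (q + 4)*(q^2 - 3*q - 10) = (q + 2)*(q + 4)*(q - 5)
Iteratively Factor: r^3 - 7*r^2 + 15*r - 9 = (r - 3)*(r^2 - 4*r + 3) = (r - 3)^2*(r - 1)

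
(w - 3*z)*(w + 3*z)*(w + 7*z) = w^3 + 7*w^2*z - 9*w*z^2 - 63*z^3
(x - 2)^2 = x^2 - 4*x + 4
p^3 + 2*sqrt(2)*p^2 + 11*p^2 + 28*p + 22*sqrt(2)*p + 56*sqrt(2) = (p + 4)*(p + 7)*(p + 2*sqrt(2))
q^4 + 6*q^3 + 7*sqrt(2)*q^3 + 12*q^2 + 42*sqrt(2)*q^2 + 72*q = q*(q + 6)*(q + sqrt(2))*(q + 6*sqrt(2))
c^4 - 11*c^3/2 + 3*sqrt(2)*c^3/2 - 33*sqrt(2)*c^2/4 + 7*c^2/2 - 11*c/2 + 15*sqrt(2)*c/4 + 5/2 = (c - 5)*(c - 1/2)*(c + sqrt(2)/2)*(c + sqrt(2))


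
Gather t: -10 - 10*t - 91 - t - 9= -11*t - 110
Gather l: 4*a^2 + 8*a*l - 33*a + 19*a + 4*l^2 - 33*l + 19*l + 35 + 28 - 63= 4*a^2 - 14*a + 4*l^2 + l*(8*a - 14)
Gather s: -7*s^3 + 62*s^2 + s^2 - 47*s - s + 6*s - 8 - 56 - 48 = -7*s^3 + 63*s^2 - 42*s - 112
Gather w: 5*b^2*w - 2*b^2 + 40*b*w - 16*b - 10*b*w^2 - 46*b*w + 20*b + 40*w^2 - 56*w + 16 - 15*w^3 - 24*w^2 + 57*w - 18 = -2*b^2 + 4*b - 15*w^3 + w^2*(16 - 10*b) + w*(5*b^2 - 6*b + 1) - 2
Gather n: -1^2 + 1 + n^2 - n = n^2 - n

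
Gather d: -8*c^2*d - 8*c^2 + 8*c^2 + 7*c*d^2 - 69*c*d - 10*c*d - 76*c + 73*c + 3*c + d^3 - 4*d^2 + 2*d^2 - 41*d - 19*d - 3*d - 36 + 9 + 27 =d^3 + d^2*(7*c - 2) + d*(-8*c^2 - 79*c - 63)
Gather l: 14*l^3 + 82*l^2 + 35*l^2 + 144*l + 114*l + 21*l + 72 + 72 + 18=14*l^3 + 117*l^2 + 279*l + 162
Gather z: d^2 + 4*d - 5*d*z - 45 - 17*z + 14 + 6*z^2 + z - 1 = d^2 + 4*d + 6*z^2 + z*(-5*d - 16) - 32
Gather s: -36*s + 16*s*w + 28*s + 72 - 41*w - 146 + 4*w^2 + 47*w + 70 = s*(16*w - 8) + 4*w^2 + 6*w - 4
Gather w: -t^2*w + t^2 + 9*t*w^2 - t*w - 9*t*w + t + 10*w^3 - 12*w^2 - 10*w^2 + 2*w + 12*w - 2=t^2 + t + 10*w^3 + w^2*(9*t - 22) + w*(-t^2 - 10*t + 14) - 2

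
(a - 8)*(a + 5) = a^2 - 3*a - 40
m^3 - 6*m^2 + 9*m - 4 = (m - 4)*(m - 1)^2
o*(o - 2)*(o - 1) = o^3 - 3*o^2 + 2*o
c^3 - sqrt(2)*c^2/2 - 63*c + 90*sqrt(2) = (c - 5*sqrt(2))*(c - 3*sqrt(2)/2)*(c + 6*sqrt(2))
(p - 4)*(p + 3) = p^2 - p - 12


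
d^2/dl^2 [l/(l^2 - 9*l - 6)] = 2*(-l*(2*l - 9)^2 + 3*(3 - l)*(-l^2 + 9*l + 6))/(-l^2 + 9*l + 6)^3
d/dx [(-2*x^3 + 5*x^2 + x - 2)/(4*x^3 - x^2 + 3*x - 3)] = (-18*x^4 - 20*x^3 + 58*x^2 - 34*x + 3)/(16*x^6 - 8*x^5 + 25*x^4 - 30*x^3 + 15*x^2 - 18*x + 9)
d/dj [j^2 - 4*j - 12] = 2*j - 4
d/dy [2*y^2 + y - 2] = 4*y + 1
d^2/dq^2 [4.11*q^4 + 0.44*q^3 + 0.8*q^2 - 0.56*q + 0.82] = 49.32*q^2 + 2.64*q + 1.6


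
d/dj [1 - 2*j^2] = -4*j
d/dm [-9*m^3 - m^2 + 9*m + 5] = -27*m^2 - 2*m + 9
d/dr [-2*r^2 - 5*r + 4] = -4*r - 5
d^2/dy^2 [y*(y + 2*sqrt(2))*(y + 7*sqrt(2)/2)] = 6*y + 11*sqrt(2)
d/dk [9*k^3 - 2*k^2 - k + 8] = 27*k^2 - 4*k - 1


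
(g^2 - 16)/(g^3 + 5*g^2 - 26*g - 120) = (g - 4)/(g^2 + g - 30)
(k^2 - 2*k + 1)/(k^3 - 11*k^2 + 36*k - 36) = (k^2 - 2*k + 1)/(k^3 - 11*k^2 + 36*k - 36)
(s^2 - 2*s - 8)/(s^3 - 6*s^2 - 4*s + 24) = (s - 4)/(s^2 - 8*s + 12)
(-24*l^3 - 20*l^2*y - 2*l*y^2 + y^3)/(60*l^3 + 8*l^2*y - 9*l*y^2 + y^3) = (2*l + y)/(-5*l + y)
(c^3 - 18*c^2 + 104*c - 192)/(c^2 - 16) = (c^2 - 14*c + 48)/(c + 4)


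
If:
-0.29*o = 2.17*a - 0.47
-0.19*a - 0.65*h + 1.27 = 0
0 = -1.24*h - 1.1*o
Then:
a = 0.49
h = 1.81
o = -2.04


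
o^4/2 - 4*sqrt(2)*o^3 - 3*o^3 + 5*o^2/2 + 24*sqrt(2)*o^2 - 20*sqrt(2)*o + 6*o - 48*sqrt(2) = (o/2 + 1/2)*(o - 4)*(o - 3)*(o - 8*sqrt(2))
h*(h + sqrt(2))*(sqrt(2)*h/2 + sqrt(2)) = sqrt(2)*h^3/2 + h^2 + sqrt(2)*h^2 + 2*h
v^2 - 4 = (v - 2)*(v + 2)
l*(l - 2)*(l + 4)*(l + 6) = l^4 + 8*l^3 + 4*l^2 - 48*l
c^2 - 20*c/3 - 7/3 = (c - 7)*(c + 1/3)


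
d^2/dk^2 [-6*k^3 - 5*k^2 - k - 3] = -36*k - 10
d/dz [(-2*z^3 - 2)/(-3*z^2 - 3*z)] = 2/3 - 2/(3*z^2)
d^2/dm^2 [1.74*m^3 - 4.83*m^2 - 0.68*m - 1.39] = 10.44*m - 9.66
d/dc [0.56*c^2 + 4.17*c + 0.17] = 1.12*c + 4.17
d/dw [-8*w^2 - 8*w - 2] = -16*w - 8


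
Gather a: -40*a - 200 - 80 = -40*a - 280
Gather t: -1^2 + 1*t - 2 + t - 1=2*t - 4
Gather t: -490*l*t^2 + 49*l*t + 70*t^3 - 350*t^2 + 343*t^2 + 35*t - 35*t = 49*l*t + 70*t^3 + t^2*(-490*l - 7)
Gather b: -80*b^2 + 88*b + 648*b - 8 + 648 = -80*b^2 + 736*b + 640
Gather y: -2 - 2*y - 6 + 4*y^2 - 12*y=4*y^2 - 14*y - 8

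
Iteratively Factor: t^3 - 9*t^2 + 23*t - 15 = (t - 3)*(t^2 - 6*t + 5) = (t - 5)*(t - 3)*(t - 1)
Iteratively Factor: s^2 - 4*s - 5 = (s - 5)*(s + 1)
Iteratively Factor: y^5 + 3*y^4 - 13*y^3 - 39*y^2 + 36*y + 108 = (y + 3)*(y^4 - 13*y^2 + 36) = (y + 2)*(y + 3)*(y^3 - 2*y^2 - 9*y + 18) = (y - 3)*(y + 2)*(y + 3)*(y^2 + y - 6) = (y - 3)*(y - 2)*(y + 2)*(y + 3)*(y + 3)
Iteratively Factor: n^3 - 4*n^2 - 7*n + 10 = (n + 2)*(n^2 - 6*n + 5) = (n - 1)*(n + 2)*(n - 5)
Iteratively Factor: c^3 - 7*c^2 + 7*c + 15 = (c - 3)*(c^2 - 4*c - 5) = (c - 3)*(c + 1)*(c - 5)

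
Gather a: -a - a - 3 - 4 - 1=-2*a - 8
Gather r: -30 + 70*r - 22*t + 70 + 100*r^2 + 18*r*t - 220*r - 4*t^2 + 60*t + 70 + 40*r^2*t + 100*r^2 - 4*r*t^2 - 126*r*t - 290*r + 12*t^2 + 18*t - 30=r^2*(40*t + 200) + r*(-4*t^2 - 108*t - 440) + 8*t^2 + 56*t + 80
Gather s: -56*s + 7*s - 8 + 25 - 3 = 14 - 49*s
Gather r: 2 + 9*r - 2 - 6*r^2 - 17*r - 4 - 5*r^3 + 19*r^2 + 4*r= -5*r^3 + 13*r^2 - 4*r - 4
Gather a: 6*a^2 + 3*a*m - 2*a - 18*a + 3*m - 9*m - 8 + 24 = 6*a^2 + a*(3*m - 20) - 6*m + 16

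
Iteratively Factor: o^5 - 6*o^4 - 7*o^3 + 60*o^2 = (o - 5)*(o^4 - o^3 - 12*o^2) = o*(o - 5)*(o^3 - o^2 - 12*o) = o^2*(o - 5)*(o^2 - o - 12) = o^2*(o - 5)*(o - 4)*(o + 3)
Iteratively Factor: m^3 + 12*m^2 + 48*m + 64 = (m + 4)*(m^2 + 8*m + 16) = (m + 4)^2*(m + 4)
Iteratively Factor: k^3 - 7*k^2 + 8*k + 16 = (k - 4)*(k^2 - 3*k - 4) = (k - 4)*(k + 1)*(k - 4)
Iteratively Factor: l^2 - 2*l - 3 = (l + 1)*(l - 3)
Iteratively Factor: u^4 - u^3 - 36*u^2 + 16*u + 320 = (u - 4)*(u^3 + 3*u^2 - 24*u - 80) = (u - 4)*(u + 4)*(u^2 - u - 20) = (u - 4)*(u + 4)^2*(u - 5)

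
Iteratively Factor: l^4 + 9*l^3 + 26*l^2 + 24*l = (l + 2)*(l^3 + 7*l^2 + 12*l) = (l + 2)*(l + 4)*(l^2 + 3*l) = l*(l + 2)*(l + 4)*(l + 3)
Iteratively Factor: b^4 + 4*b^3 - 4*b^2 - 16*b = (b)*(b^3 + 4*b^2 - 4*b - 16) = b*(b - 2)*(b^2 + 6*b + 8) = b*(b - 2)*(b + 4)*(b + 2)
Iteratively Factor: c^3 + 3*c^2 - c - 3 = (c + 3)*(c^2 - 1) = (c - 1)*(c + 3)*(c + 1)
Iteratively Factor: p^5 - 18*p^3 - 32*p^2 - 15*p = (p)*(p^4 - 18*p^2 - 32*p - 15) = p*(p + 1)*(p^3 - p^2 - 17*p - 15) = p*(p + 1)*(p + 3)*(p^2 - 4*p - 5) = p*(p - 5)*(p + 1)*(p + 3)*(p + 1)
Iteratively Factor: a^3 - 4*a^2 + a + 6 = (a - 2)*(a^2 - 2*a - 3) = (a - 2)*(a + 1)*(a - 3)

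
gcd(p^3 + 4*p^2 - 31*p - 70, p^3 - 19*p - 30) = p^2 - 3*p - 10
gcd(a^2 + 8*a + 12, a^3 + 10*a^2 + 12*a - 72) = a + 6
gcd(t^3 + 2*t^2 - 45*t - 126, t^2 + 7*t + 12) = t + 3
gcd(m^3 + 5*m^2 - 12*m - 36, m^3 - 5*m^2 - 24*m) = 1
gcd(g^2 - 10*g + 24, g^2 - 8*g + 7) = 1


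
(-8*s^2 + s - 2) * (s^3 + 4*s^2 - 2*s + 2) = -8*s^5 - 31*s^4 + 18*s^3 - 26*s^2 + 6*s - 4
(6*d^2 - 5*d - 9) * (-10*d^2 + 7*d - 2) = -60*d^4 + 92*d^3 + 43*d^2 - 53*d + 18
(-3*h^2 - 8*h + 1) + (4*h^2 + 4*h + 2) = h^2 - 4*h + 3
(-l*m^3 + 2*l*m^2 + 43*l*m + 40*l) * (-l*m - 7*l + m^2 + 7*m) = l^2*m^4 + 5*l^2*m^3 - 57*l^2*m^2 - 341*l^2*m - 280*l^2 - l*m^5 - 5*l*m^4 + 57*l*m^3 + 341*l*m^2 + 280*l*m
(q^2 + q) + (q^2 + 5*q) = 2*q^2 + 6*q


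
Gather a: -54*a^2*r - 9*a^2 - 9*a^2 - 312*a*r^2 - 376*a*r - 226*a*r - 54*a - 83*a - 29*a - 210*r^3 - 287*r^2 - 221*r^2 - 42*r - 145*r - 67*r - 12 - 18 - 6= a^2*(-54*r - 18) + a*(-312*r^2 - 602*r - 166) - 210*r^3 - 508*r^2 - 254*r - 36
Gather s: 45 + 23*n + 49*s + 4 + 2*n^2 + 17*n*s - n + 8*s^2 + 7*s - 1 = 2*n^2 + 22*n + 8*s^2 + s*(17*n + 56) + 48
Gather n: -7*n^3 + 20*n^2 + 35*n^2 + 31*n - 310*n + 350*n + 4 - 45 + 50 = -7*n^3 + 55*n^2 + 71*n + 9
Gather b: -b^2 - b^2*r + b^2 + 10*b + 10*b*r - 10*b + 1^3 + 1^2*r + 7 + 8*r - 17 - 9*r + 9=-b^2*r + 10*b*r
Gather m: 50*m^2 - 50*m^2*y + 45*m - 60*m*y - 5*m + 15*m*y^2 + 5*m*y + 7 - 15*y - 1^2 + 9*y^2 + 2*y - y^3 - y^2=m^2*(50 - 50*y) + m*(15*y^2 - 55*y + 40) - y^3 + 8*y^2 - 13*y + 6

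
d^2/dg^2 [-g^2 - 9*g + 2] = -2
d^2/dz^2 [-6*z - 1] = 0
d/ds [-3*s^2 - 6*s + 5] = -6*s - 6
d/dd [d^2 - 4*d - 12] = 2*d - 4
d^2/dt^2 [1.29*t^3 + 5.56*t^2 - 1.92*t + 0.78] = 7.74*t + 11.12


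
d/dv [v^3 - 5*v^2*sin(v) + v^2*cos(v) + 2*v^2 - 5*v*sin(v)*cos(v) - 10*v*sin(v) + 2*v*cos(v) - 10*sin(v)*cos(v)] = -v^2*sin(v) - 5*v^2*cos(v) + 3*v^2 - 12*v*sin(v) - 8*v*cos(v) - 5*v*cos(2*v) + 4*v - 10*sin(v) - 5*sin(2*v)/2 + 2*cos(v) - 10*cos(2*v)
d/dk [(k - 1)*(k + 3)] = 2*k + 2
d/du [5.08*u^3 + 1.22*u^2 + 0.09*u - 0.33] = 15.24*u^2 + 2.44*u + 0.09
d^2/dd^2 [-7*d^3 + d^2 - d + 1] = 2 - 42*d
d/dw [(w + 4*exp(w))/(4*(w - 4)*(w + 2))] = (w^2*exp(w) - w^2/4 - 4*w*exp(w) - 6*exp(w) - 2)/(w^4 - 4*w^3 - 12*w^2 + 32*w + 64)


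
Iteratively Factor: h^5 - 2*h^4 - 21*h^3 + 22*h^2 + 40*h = (h + 4)*(h^4 - 6*h^3 + 3*h^2 + 10*h) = (h - 5)*(h + 4)*(h^3 - h^2 - 2*h) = (h - 5)*(h - 2)*(h + 4)*(h^2 + h) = h*(h - 5)*(h - 2)*(h + 4)*(h + 1)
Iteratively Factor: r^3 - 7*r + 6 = (r + 3)*(r^2 - 3*r + 2) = (r - 2)*(r + 3)*(r - 1)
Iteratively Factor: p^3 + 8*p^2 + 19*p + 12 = (p + 1)*(p^2 + 7*p + 12) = (p + 1)*(p + 3)*(p + 4)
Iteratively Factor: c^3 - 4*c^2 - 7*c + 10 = (c + 2)*(c^2 - 6*c + 5) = (c - 1)*(c + 2)*(c - 5)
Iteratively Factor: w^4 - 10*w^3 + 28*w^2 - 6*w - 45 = (w - 3)*(w^3 - 7*w^2 + 7*w + 15) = (w - 3)*(w + 1)*(w^2 - 8*w + 15) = (w - 3)^2*(w + 1)*(w - 5)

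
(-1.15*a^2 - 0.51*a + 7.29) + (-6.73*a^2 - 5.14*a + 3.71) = -7.88*a^2 - 5.65*a + 11.0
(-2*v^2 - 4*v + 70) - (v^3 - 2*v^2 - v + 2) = -v^3 - 3*v + 68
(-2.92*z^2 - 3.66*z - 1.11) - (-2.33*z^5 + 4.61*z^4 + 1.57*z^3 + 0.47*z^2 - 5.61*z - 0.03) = 2.33*z^5 - 4.61*z^4 - 1.57*z^3 - 3.39*z^2 + 1.95*z - 1.08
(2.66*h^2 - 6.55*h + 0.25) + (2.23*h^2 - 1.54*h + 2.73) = 4.89*h^2 - 8.09*h + 2.98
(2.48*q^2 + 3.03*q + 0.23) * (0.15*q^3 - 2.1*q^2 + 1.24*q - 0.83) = 0.372*q^5 - 4.7535*q^4 - 3.2533*q^3 + 1.2158*q^2 - 2.2297*q - 0.1909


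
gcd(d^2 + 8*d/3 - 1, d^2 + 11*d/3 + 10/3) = 1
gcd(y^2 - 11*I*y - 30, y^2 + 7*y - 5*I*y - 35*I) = y - 5*I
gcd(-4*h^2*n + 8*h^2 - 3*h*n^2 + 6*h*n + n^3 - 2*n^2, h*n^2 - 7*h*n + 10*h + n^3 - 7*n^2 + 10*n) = h*n - 2*h + n^2 - 2*n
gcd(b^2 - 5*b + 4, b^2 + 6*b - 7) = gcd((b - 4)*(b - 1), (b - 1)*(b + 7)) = b - 1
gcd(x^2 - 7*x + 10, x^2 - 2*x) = x - 2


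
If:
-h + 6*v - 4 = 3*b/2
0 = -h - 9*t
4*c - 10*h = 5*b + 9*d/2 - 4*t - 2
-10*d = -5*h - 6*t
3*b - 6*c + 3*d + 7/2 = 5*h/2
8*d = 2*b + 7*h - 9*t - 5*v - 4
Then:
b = -174368/2601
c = -375067/10404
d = 1950/289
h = 4500/289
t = -500/289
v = -35108/2601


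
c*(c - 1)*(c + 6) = c^3 + 5*c^2 - 6*c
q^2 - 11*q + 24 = (q - 8)*(q - 3)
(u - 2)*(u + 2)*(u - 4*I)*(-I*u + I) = -I*u^4 - 4*u^3 + I*u^3 + 4*u^2 + 4*I*u^2 + 16*u - 4*I*u - 16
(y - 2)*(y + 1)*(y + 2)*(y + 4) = y^4 + 5*y^3 - 20*y - 16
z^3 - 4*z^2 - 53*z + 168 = (z - 8)*(z - 3)*(z + 7)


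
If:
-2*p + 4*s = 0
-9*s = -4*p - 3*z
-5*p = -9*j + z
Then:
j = 31*z/9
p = 6*z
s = 3*z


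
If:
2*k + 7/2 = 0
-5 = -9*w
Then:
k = -7/4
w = 5/9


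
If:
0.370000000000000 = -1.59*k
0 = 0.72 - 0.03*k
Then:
No Solution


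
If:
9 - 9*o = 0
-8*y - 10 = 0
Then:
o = 1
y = -5/4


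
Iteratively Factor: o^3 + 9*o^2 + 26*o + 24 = (o + 4)*(o^2 + 5*o + 6) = (o + 2)*(o + 4)*(o + 3)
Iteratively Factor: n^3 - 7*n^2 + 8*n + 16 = (n + 1)*(n^2 - 8*n + 16) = (n - 4)*(n + 1)*(n - 4)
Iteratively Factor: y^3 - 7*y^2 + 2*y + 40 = (y + 2)*(y^2 - 9*y + 20) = (y - 5)*(y + 2)*(y - 4)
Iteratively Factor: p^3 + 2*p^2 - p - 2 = (p - 1)*(p^2 + 3*p + 2) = (p - 1)*(p + 1)*(p + 2)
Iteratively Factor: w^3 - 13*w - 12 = (w + 3)*(w^2 - 3*w - 4) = (w + 1)*(w + 3)*(w - 4)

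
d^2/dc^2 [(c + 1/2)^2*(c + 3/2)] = 6*c + 5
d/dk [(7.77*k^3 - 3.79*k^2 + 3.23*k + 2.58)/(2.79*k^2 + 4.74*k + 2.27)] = (21.6783*k^4 + 73.6596*k^3 + 25.9374*k^2 - 31.603*k - 4.8971)/(7.7841*k^4 + 26.4492*k^3 + 35.1342*k^2 + 21.5196*k + 5.1529)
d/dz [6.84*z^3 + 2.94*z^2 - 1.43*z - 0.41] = 20.52*z^2 + 5.88*z - 1.43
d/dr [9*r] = 9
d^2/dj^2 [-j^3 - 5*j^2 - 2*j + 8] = -6*j - 10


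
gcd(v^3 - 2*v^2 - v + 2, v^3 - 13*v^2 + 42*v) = 1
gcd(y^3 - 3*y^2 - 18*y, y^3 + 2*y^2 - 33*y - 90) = y^2 - 3*y - 18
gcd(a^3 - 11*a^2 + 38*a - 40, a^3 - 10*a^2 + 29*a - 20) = a^2 - 9*a + 20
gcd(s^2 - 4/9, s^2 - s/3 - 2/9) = s - 2/3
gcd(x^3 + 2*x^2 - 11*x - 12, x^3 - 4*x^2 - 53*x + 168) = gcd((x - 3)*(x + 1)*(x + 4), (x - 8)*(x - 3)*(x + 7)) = x - 3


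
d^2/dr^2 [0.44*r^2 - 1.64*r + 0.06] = 0.880000000000000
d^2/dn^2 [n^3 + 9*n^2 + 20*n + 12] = 6*n + 18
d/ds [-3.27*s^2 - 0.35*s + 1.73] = -6.54*s - 0.35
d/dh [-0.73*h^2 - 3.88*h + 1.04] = -1.46*h - 3.88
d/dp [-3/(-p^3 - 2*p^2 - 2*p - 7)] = 3*(-3*p^2 - 4*p - 2)/(p^3 + 2*p^2 + 2*p + 7)^2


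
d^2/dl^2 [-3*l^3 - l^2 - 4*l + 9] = -18*l - 2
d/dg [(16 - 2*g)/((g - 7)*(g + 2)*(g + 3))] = 4*(g^3 - 13*g^2 + 16*g + 137)/(g^6 - 4*g^5 - 54*g^4 + 32*g^3 + 1009*g^2 + 2436*g + 1764)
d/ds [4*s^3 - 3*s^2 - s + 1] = 12*s^2 - 6*s - 1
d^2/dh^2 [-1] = 0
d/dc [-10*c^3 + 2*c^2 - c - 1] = -30*c^2 + 4*c - 1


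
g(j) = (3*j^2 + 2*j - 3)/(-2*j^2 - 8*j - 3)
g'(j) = (4*j + 8)*(3*j^2 + 2*j - 3)/(-2*j^2 - 8*j - 3)^2 + (6*j + 2)/(-2*j^2 - 8*j - 3)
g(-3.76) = -26.68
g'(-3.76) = -139.97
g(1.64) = -0.39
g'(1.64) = -0.29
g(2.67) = -0.61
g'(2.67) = -0.17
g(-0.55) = -4.02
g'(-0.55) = -30.93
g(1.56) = -0.36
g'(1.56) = -0.30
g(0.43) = 0.23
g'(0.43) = -1.00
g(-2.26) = 1.60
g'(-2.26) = -2.72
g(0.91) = -0.11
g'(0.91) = -0.52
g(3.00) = -0.67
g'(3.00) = -0.15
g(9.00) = -1.09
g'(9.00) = -0.03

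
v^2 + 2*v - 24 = (v - 4)*(v + 6)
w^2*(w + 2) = w^3 + 2*w^2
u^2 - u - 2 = (u - 2)*(u + 1)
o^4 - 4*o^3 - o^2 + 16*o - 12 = (o - 3)*(o - 2)*(o - 1)*(o + 2)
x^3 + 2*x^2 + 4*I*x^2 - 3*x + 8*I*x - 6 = (x + 2)*(x + I)*(x + 3*I)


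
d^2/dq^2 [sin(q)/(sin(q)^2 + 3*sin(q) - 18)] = (-sin(q)^5 + 3*sin(q)^4 - 106*sin(q)^3 - 54*sin(q)^2 - 216*sin(q) + 108)/((sin(q) - 3)^3*(sin(q) + 6)^3)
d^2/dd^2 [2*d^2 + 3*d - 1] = 4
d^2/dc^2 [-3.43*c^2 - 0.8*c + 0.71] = -6.86000000000000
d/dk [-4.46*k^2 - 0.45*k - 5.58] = -8.92*k - 0.45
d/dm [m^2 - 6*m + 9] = 2*m - 6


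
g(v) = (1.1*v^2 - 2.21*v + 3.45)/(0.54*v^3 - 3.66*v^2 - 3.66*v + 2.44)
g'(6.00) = -0.58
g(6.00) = -0.86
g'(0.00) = 1.22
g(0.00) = 1.41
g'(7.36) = -27.22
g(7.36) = -6.26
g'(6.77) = -2.17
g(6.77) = -1.73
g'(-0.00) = 1.22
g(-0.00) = 1.41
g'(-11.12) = -0.01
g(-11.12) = -0.14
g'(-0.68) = -2.41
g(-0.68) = 1.78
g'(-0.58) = -1.63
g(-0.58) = 1.58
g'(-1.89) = -2.54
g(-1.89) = -1.57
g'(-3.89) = -0.13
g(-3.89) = -0.41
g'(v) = (2.2*v - 2.21)/(0.54*v^3 - 3.66*v^2 - 3.66*v + 2.44) + (-1.62*v^2 + 7.32*v + 3.66)*(1.1*v^2 - 2.21*v + 3.45)/(0.54*v^3 - 3.66*v^2 - 3.66*v + 2.44)^2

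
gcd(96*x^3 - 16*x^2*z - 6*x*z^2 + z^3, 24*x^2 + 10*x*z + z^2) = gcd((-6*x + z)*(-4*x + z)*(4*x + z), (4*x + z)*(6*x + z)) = 4*x + z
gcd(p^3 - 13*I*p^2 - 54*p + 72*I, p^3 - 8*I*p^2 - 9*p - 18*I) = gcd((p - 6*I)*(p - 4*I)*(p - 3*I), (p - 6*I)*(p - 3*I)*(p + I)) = p^2 - 9*I*p - 18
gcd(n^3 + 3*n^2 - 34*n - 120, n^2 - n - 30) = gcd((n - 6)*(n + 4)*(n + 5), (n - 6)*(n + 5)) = n^2 - n - 30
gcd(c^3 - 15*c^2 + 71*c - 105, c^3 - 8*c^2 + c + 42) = c^2 - 10*c + 21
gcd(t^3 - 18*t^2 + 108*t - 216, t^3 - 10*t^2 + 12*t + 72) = t^2 - 12*t + 36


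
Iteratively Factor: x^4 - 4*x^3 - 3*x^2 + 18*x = (x)*(x^3 - 4*x^2 - 3*x + 18) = x*(x - 3)*(x^2 - x - 6) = x*(x - 3)^2*(x + 2)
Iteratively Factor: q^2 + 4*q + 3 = (q + 3)*(q + 1)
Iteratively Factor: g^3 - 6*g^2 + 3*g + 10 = (g + 1)*(g^2 - 7*g + 10) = (g - 5)*(g + 1)*(g - 2)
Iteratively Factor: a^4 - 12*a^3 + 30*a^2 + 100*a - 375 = (a - 5)*(a^3 - 7*a^2 - 5*a + 75) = (a - 5)*(a + 3)*(a^2 - 10*a + 25) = (a - 5)^2*(a + 3)*(a - 5)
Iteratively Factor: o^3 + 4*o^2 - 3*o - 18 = (o + 3)*(o^2 + o - 6) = (o + 3)^2*(o - 2)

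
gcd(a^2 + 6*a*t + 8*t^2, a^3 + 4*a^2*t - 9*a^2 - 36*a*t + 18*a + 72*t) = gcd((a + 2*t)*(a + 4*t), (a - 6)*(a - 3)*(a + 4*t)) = a + 4*t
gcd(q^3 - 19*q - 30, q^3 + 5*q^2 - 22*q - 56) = q + 2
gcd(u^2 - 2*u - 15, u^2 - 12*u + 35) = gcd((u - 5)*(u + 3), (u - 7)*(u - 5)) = u - 5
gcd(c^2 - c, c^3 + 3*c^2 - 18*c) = c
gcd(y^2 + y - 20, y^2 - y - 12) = y - 4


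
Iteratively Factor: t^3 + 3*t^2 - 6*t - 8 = (t + 1)*(t^2 + 2*t - 8) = (t - 2)*(t + 1)*(t + 4)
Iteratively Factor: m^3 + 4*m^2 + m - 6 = (m + 3)*(m^2 + m - 2) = (m + 2)*(m + 3)*(m - 1)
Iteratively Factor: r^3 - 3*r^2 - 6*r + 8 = (r - 1)*(r^2 - 2*r - 8) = (r - 4)*(r - 1)*(r + 2)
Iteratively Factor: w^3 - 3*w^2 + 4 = (w + 1)*(w^2 - 4*w + 4) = (w - 2)*(w + 1)*(w - 2)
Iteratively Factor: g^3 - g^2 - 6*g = (g + 2)*(g^2 - 3*g) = g*(g + 2)*(g - 3)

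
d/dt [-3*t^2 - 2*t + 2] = -6*t - 2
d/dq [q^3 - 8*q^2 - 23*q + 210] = 3*q^2 - 16*q - 23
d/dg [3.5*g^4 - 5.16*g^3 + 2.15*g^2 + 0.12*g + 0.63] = 14.0*g^3 - 15.48*g^2 + 4.3*g + 0.12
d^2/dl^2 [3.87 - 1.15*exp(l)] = -1.15*exp(l)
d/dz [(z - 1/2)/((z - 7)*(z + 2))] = (-z^2 + z - 33/2)/(z^4 - 10*z^3 - 3*z^2 + 140*z + 196)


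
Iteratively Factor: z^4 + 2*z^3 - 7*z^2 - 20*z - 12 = (z + 1)*(z^3 + z^2 - 8*z - 12) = (z + 1)*(z + 2)*(z^2 - z - 6) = (z - 3)*(z + 1)*(z + 2)*(z + 2)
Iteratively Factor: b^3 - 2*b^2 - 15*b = (b + 3)*(b^2 - 5*b) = b*(b + 3)*(b - 5)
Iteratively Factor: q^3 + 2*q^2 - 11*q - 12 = (q + 4)*(q^2 - 2*q - 3) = (q - 3)*(q + 4)*(q + 1)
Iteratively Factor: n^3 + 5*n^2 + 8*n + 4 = (n + 2)*(n^2 + 3*n + 2) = (n + 1)*(n + 2)*(n + 2)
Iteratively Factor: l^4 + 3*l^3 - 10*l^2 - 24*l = (l - 3)*(l^3 + 6*l^2 + 8*l) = (l - 3)*(l + 2)*(l^2 + 4*l) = (l - 3)*(l + 2)*(l + 4)*(l)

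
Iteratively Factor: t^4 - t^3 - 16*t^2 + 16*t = (t)*(t^3 - t^2 - 16*t + 16) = t*(t - 1)*(t^2 - 16) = t*(t - 1)*(t + 4)*(t - 4)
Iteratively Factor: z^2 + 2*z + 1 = (z + 1)*(z + 1)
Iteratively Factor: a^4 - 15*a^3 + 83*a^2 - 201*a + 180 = (a - 5)*(a^3 - 10*a^2 + 33*a - 36) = (a - 5)*(a - 3)*(a^2 - 7*a + 12) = (a - 5)*(a - 4)*(a - 3)*(a - 3)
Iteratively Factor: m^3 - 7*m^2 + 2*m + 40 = (m + 2)*(m^2 - 9*m + 20) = (m - 5)*(m + 2)*(m - 4)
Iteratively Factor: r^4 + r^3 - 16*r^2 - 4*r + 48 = (r - 2)*(r^3 + 3*r^2 - 10*r - 24) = (r - 3)*(r - 2)*(r^2 + 6*r + 8) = (r - 3)*(r - 2)*(r + 2)*(r + 4)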